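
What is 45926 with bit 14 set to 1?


45926 | (1 << 14) = 45926 | 16384 = 62310

62310


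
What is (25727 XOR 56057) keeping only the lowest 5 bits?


Step 1: 25727 ^ 56057 = 48774
Step 2: 48774 & 31 = 6

6


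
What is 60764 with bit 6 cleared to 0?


60764 & ~(1 << 6) = 60700

60700


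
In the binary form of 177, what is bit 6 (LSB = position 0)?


0b10110001, position 6 = 0

0


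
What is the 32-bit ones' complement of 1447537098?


1447537098 ^ 4294967295 = 2847430197

2847430197


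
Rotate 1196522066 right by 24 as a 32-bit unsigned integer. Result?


Rotate 0b1000111010100010111101001010010 right by 24 (32-bit) = 0b1010001011110100101001001000111 = 1366970951

1366970951


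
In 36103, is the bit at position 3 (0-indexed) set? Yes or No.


0b1000110100000111, bit 3 = 0. No

No


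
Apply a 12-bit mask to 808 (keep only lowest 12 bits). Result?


808 & 4095 = 808

808


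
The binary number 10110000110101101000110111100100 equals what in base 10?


10110000110101101000110111100100 in decimal = 2966851044

2966851044


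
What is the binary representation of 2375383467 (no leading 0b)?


2375383467 = 10001101100101010111100110101011 in binary

10001101100101010111100110101011


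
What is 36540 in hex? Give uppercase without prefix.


36540 = 8EBC hex

8EBC


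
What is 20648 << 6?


0b101000010101000 << 6 = 0b101000010101000000000 = 1321472

1321472


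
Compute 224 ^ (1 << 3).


224 ^ (1 << 3) = 224 ^ 8 = 232

232


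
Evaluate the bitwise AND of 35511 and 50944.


0b1000101010110111 & 0b1100011100000000 = 0b1000001000000000 = 33280

33280


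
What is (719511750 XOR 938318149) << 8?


Step 1: 719511750 ^ 938318149 = 487553411
Step 2: 487553411 << 8 = 124813673216

124813673216


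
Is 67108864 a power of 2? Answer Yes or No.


0b100000000000000000000000000. Only one bit set => Yes

Yes


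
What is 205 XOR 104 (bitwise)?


0b11001101 ^ 0b1101000 = 0b10100101 = 165

165


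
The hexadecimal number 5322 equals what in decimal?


5322 hex = 21282 decimal

21282


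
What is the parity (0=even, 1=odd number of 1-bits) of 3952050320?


0b11101011100011111000000010010000 has 14 ones => parity 0

0


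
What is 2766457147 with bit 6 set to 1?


2766457147 | (1 << 6) = 2766457147 | 64 = 2766457211

2766457211


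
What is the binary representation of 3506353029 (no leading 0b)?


3506353029 = 11010000111111101011001110000101 in binary

11010000111111101011001110000101


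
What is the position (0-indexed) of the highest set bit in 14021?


0b11011011000101. Highest set bit at position 13

13


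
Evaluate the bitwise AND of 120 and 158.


0b1111000 & 0b10011110 = 0b11000 = 24

24


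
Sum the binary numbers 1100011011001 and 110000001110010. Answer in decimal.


1100011011001 + 110000001110010 = 111100101001011 = 31051

31051


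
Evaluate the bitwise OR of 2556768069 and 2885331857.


0b10011000011001010010111101000101 | 0b10101011111110101010101110010001 = 0b10111011111111111010111111010101 = 3154096085

3154096085


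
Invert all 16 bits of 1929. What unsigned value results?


1929 ^ 65535 = 63606

63606


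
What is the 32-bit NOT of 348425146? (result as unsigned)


~0b10100110001001000101110111010 = 0b11101011001110110111010001000101 = 3946542149 (32-bit unsigned)

3946542149


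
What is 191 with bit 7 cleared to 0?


191 & ~(1 << 7) = 63

63


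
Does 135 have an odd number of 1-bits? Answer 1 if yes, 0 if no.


0b10000111 has 4 ones => parity 0

0


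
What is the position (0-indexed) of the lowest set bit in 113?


0b1110001. Lowest set bit at position 0

0


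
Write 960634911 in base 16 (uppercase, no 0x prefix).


960634911 = 3942201F hex

3942201F


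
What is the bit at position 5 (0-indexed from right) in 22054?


0b101011000100110, position 5 = 1

1


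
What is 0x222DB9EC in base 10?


222DB9EC hex = 573422060 decimal

573422060


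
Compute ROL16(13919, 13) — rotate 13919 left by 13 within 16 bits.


Rotate 0b11011001011111 left by 13 (16-bit) = 0b1110011011001011 = 59083

59083


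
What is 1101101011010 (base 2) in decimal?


1101101011010 in decimal = 7002

7002


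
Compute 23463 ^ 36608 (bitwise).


0b101101110100111 ^ 0b1000111100000000 = 0b1101010010100111 = 54439

54439


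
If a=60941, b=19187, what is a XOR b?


60941 ^ 19187 = 42238

42238


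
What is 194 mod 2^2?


194 & 3 = 2

2


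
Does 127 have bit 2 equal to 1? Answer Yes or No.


0b1111111, bit 2 = 1. Yes

Yes


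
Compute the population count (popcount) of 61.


0b111101 has 5 set bits

5


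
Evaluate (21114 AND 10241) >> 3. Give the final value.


Step 1: 21114 & 10241 = 0
Step 2: 0 >> 3 = 0

0


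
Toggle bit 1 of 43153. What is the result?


43153 ^ (1 << 1) = 43153 ^ 2 = 43155

43155


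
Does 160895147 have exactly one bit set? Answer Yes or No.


0b1001100101110001000010101011. Multiple bits set => No

No


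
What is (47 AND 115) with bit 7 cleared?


Step 1: 47 & 115 = 35
Step 2: 35 & ~(1 << 7) = 35

35


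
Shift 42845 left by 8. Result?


0b1010011101011101 << 8 = 0b101001110101110100000000 = 10968320

10968320


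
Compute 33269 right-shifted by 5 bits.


0b1000000111110101 >> 5 = 0b10000001111 = 1039

1039


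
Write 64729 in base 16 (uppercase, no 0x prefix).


64729 = FCD9 hex

FCD9


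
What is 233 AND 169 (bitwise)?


0b11101001 & 0b10101001 = 0b10101001 = 169

169


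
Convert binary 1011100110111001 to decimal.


1011100110111001 in decimal = 47545

47545


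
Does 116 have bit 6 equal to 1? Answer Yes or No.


0b1110100, bit 6 = 1. Yes

Yes


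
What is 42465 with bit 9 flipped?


42465 ^ (1 << 9) = 42465 ^ 512 = 42977

42977


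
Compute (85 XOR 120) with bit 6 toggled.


Step 1: 85 ^ 120 = 45
Step 2: 45 ^ (1 << 6) = 45 ^ 64 = 109

109


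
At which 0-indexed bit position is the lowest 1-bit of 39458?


0b1001101000100010. Lowest set bit at position 1

1


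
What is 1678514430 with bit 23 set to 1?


1678514430 | (1 << 23) = 1678514430 | 8388608 = 1686903038

1686903038


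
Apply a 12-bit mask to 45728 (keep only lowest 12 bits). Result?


45728 & 4095 = 672

672


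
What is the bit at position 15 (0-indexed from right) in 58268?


0b1110001110011100, position 15 = 1

1


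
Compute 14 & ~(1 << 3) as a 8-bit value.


14 & ~(1 << 3) = 6

6


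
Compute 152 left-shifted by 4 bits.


0b10011000 << 4 = 0b100110000000 = 2432

2432


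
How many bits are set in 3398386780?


0b11001010100011110100010001011100 has 15 set bits

15


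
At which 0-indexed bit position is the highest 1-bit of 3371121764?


0b11001000111011110011110001100100. Highest set bit at position 31

31


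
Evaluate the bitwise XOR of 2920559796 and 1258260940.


0b10101110000101000011010010110100 ^ 0b1001010111111111000100111001100 = 0b11100100111010111011110101111000 = 3840654712

3840654712


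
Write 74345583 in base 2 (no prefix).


74345583 = 100011011100110110001101111 in binary

100011011100110110001101111


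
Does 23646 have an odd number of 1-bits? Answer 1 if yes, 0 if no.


0b101110001011110 has 9 ones => parity 1

1


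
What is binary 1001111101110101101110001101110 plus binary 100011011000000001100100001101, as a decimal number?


1001111101110101101110001101110 + 100011011000000001100100001101 = 1110011000110101111010101111011 = 1931146619

1931146619


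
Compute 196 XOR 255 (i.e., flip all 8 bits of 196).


196 ^ 255 = 59

59


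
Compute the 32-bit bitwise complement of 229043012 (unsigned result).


~0b1101101001101110101101000100 = 0b11110010010110010001010010111011 = 4065924283 (32-bit unsigned)

4065924283


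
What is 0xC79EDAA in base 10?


C79EDAA hex = 209317290 decimal

209317290


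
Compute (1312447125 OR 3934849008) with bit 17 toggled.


Step 1: 1312447125 | 3934849008 = 4005257205
Step 2: 4005257205 ^ (1 << 17) = 4005257205 ^ 131072 = 4005126133

4005126133


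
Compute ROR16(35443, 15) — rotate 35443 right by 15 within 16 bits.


Rotate 0b1000101001110011 right by 15 (16-bit) = 0b1010011100111 = 5351

5351


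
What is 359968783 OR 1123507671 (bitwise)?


0b10101011101001011000000001111 | 0b1000010111101110101110111010111 = 0b1010111111101111111110111011111 = 1475870175

1475870175


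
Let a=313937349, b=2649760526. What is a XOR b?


313937349 ^ 2649760526 = 2403757771

2403757771


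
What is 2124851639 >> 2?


0b1111110101001101010100110110111 >> 2 = 0b11111101010011010101001101101 = 531212909

531212909


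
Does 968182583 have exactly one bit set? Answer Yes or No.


0b111001101101010100101100110111. Multiple bits set => No

No


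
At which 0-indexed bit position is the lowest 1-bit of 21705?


0b101010011001001. Lowest set bit at position 0

0


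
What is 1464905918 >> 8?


0b1010111010100001011000010111110 >> 8 = 0b10101110101000010110000 = 5722288

5722288


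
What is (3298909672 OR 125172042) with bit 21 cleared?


Step 1: 3298909672 | 125172042 = 3354787306
Step 2: 3354787306 & ~(1 << 21) = 3352690154

3352690154


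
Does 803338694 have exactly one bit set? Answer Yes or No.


0b101111111000011111100111000110. Multiple bits set => No

No


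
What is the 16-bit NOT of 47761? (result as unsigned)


~0b1011101010010001 = 0b100010101101110 = 17774 (16-bit unsigned)

17774


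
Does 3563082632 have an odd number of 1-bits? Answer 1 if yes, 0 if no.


0b11010100011000000101001110001000 has 12 ones => parity 0

0


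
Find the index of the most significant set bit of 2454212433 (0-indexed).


0b10010010010010000100111101010001. Highest set bit at position 31

31


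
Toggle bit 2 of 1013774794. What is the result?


1013774794 ^ (1 << 2) = 1013774794 ^ 4 = 1013774798

1013774798


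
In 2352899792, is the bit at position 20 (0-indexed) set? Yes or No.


0b10001100001111100110011011010000, bit 20 = 1. Yes

Yes


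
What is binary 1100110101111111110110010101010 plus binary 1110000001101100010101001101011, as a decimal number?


1100110101111111110110010101010 + 1110000001101100010101001101011 = 11010110111101100001011100010101 = 3606451989

3606451989


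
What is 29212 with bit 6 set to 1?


29212 | (1 << 6) = 29212 | 64 = 29276

29276


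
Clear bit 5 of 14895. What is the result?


14895 & ~(1 << 5) = 14863

14863


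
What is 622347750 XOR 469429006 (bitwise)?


0b100101000110000100010111100110 ^ 0b11011111110101110101100001110 = 0b111110111000101010111011101000 = 1055043304

1055043304


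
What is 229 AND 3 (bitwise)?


0b11100101 & 0b11 = 0b1 = 1

1


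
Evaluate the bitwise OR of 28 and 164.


0b11100 | 0b10100100 = 0b10111100 = 188

188


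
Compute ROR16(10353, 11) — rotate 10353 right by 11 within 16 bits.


Rotate 0b10100001110001 right by 11 (16-bit) = 0b111000100101 = 3621

3621


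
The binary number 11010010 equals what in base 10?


11010010 in decimal = 210

210


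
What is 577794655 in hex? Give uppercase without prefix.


577794655 = 2270725F hex

2270725F


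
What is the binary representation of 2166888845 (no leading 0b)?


2166888845 = 10000001001010000001100110001101 in binary

10000001001010000001100110001101


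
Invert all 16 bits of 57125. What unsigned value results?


57125 ^ 65535 = 8410

8410


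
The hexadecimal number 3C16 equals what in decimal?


3C16 hex = 15382 decimal

15382


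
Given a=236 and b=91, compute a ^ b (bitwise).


236 ^ 91 = 183

183


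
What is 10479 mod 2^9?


10479 & 511 = 239

239


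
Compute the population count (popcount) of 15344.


0b11101111110000 has 9 set bits

9


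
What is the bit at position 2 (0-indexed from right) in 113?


0b1110001, position 2 = 0

0


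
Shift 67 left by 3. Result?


0b1000011 << 3 = 0b1000011000 = 536

536


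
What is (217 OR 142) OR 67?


Step 1: 217 | 142 = 223
Step 2: 223 | 67 = 223

223


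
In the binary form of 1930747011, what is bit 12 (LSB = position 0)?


0b1110011000101001101110010000011, position 12 = 1

1


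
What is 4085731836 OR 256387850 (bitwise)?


0b11110011100001110101000111111100 | 0b1111010010000010101100001010 = 0b11111111110011110111101111111110 = 4291787774

4291787774


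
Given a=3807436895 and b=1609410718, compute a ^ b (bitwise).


3807436895 ^ 1609410718 = 3172812993

3172812993


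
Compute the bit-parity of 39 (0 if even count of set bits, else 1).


0b100111 has 4 ones => parity 0

0


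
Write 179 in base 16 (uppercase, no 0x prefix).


179 = B3 hex

B3


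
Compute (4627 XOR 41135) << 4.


Step 1: 4627 ^ 41135 = 45756
Step 2: 45756 << 4 = 732096

732096


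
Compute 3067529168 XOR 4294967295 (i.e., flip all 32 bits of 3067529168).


3067529168 ^ 4294967295 = 1227438127

1227438127


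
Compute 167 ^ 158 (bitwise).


0b10100111 ^ 0b10011110 = 0b111001 = 57

57


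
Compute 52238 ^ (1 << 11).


52238 ^ (1 << 11) = 52238 ^ 2048 = 50190

50190


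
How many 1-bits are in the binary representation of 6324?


0b1100010110100 has 6 set bits

6


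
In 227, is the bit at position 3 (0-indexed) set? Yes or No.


0b11100011, bit 3 = 0. No

No


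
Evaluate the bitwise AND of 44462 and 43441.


0b1010110110101110 & 0b1010100110110001 = 0b1010100110100000 = 43424

43424


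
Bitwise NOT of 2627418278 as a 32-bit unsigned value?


~0b10011100100110110011100010100110 = 0b1100011011001001100011101011001 = 1667549017 (32-bit unsigned)

1667549017


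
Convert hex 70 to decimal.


70 hex = 112 decimal

112


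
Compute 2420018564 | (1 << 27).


2420018564 | (1 << 27) = 2420018564 | 134217728 = 2554236292

2554236292


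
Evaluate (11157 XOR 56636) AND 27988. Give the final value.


Step 1: 11157 ^ 56636 = 63145
Step 2: 63145 & 27988 = 25600

25600


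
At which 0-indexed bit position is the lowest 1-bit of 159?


0b10011111. Lowest set bit at position 0

0


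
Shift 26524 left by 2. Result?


0b110011110011100 << 2 = 0b11001111001110000 = 106096

106096


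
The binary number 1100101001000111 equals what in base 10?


1100101001000111 in decimal = 51783

51783


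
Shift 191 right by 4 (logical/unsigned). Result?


0b10111111 >> 4 = 0b1011 = 11

11


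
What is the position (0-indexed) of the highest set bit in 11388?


0b10110001111100. Highest set bit at position 13

13


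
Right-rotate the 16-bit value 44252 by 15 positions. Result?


Rotate 0b1010110011011100 right by 15 (16-bit) = 0b101100110111001 = 22969

22969


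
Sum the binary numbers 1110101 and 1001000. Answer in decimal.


1110101 + 1001000 = 10111101 = 189

189


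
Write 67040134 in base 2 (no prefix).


67040134 = 11111111101111001110000110 in binary

11111111101111001110000110


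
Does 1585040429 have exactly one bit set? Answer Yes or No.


0b1011110011110011100110000101101. Multiple bits set => No

No


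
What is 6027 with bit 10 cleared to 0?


6027 & ~(1 << 10) = 5003

5003


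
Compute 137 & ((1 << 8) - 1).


137 & 255 = 137

137


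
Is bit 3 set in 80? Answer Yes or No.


0b1010000, bit 3 = 0. No

No


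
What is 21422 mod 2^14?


21422 & 16383 = 5038

5038


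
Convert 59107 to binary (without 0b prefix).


59107 = 1110011011100011 in binary

1110011011100011


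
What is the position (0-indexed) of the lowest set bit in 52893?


0b1100111010011101. Lowest set bit at position 0

0


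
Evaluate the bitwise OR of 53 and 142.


0b110101 | 0b10001110 = 0b10111111 = 191

191


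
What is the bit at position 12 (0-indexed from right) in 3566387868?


0b11010100100100101100001010011100, position 12 = 0

0


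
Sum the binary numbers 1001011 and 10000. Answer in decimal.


1001011 + 10000 = 1011011 = 91

91


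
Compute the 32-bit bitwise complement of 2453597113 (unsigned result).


~0b10010010001111101110101110111001 = 0b1101101110000010001010001000110 = 1841370182 (32-bit unsigned)

1841370182


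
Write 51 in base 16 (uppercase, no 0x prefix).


51 = 33 hex

33


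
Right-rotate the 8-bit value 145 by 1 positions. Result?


Rotate 0b10010001 right by 1 (8-bit) = 0b11001000 = 200

200


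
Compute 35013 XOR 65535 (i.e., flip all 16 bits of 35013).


35013 ^ 65535 = 30522

30522


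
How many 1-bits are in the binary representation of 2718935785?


0b10100010000011111010101011101001 has 16 set bits

16


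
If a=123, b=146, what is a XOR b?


123 ^ 146 = 233

233


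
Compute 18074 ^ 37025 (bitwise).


0b100011010011010 ^ 0b1001000010100001 = 0b1101011000111011 = 54843

54843


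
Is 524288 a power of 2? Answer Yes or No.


0b10000000000000000000. Only one bit set => Yes

Yes


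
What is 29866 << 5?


0b111010010101010 << 5 = 0b11101001010101000000 = 955712

955712


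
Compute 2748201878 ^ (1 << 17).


2748201878 ^ (1 << 17) = 2748201878 ^ 131072 = 2748070806

2748070806


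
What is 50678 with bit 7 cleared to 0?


50678 & ~(1 << 7) = 50550

50550


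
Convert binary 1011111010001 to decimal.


1011111010001 in decimal = 6097

6097


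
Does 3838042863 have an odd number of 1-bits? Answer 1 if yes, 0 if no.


0b11100100110000111110001011101111 has 19 ones => parity 1

1


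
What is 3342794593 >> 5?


0b11000111001111101111111101100001 >> 5 = 0b110001110011111011111111011 = 104462331

104462331


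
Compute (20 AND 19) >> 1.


Step 1: 20 & 19 = 16
Step 2: 16 >> 1 = 8

8


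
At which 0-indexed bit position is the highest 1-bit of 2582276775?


0b10011001111010100110101010100111. Highest set bit at position 31

31


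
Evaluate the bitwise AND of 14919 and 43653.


0b11101001000111 & 0b1010101010000101 = 0b10101000000101 = 10757

10757


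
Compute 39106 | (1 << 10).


39106 | (1 << 10) = 39106 | 1024 = 40130

40130


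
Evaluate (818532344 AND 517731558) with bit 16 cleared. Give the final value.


Step 1: 818532344 & 517731558 = 281658592
Step 2: 281658592 & ~(1 << 16) = 281593056

281593056


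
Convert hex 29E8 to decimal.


29E8 hex = 10728 decimal

10728


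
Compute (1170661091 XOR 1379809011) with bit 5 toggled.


Step 1: 1170661091 ^ 1379809011 = 402188304
Step 2: 402188304 ^ (1 << 5) = 402188304 ^ 32 = 402188336

402188336


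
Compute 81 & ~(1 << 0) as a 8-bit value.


81 & ~(1 << 0) = 80

80


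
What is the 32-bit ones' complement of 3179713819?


3179713819 ^ 4294967295 = 1115253476

1115253476


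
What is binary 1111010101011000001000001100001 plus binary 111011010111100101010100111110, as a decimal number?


1111010101011000001000001100001 + 111011010111100101010100111110 = 10110110000010100110010110011111 = 3054134687

3054134687


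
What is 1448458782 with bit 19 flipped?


1448458782 ^ (1 << 19) = 1448458782 ^ 524288 = 1448983070

1448983070


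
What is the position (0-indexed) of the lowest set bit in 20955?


0b101000111011011. Lowest set bit at position 0

0


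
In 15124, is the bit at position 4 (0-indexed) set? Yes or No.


0b11101100010100, bit 4 = 1. Yes

Yes


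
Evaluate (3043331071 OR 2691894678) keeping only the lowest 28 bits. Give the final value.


Step 1: 3043331071 | 2691894678 = 3044511743
Step 2: 3044511743 & 268435455 = 91721727

91721727


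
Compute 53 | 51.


0b110101 | 0b110011 = 0b110111 = 55

55


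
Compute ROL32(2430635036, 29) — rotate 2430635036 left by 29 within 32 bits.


Rotate 0b10010000111000001000110000011100 left by 29 (32-bit) = 0b10010010000111000001000110000011 = 2451313027

2451313027


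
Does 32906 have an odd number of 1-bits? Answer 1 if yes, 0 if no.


0b1000000010001010 has 4 ones => parity 0

0


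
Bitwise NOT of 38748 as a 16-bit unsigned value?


~0b1001011101011100 = 0b110100010100011 = 26787 (16-bit unsigned)

26787


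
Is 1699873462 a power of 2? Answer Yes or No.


0b1100101010100100000001010110110. Multiple bits set => No

No


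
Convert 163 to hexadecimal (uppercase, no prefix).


163 = A3 hex

A3


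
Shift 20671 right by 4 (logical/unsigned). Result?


0b101000010111111 >> 4 = 0b10100001011 = 1291

1291


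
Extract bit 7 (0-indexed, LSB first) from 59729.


0b1110100101010001, position 7 = 0

0


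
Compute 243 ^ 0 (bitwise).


0b11110011 ^ 0b0 = 0b11110011 = 243

243


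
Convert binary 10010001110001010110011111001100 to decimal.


10010001110001010110011111001100 in decimal = 2445633484

2445633484


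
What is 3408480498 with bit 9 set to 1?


3408480498 | (1 << 9) = 3408480498 | 512 = 3408481010

3408481010


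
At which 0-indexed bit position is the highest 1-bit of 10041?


0b10011100111001. Highest set bit at position 13

13


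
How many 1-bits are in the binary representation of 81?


0b1010001 has 3 set bits

3


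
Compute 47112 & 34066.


0b1011100000001000 & 0b1000010100010010 = 0b1000000000000000 = 32768

32768


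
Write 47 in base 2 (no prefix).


47 = 101111 in binary

101111


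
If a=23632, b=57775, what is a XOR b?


23632 ^ 57775 = 48639

48639


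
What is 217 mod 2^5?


217 & 31 = 25

25


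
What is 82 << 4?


0b1010010 << 4 = 0b10100100000 = 1312

1312


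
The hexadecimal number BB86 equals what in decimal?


BB86 hex = 48006 decimal

48006


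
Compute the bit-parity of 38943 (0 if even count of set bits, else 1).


0b1001100000011111 has 8 ones => parity 0

0


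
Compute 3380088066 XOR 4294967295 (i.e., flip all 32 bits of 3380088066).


3380088066 ^ 4294967295 = 914879229

914879229


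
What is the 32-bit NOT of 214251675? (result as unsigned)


~0b1100110001010011100010011011 = 0b11110011001110101100011101100100 = 4080715620 (32-bit unsigned)

4080715620


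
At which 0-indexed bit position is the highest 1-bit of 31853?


0b111110001101101. Highest set bit at position 14

14


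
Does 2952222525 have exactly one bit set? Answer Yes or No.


0b10101111111101110101011100111101. Multiple bits set => No

No


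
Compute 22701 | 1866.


0b101100010101101 | 0b11101001010 = 0b101111111101111 = 24559

24559


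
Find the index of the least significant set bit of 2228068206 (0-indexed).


0b10000100110011011001111101101110. Lowest set bit at position 1

1


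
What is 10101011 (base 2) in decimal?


10101011 in decimal = 171

171


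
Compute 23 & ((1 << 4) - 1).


23 & 15 = 7

7


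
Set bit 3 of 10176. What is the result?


10176 | (1 << 3) = 10176 | 8 = 10184

10184


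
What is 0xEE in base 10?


EE hex = 238 decimal

238


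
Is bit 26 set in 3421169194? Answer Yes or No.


0b11001011111010101110011000101010, bit 26 = 0. No

No


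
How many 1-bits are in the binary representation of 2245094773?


0b10000101110100010110110101110101 has 17 set bits

17


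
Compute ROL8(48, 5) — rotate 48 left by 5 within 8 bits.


Rotate 0b110000 left by 5 (8-bit) = 0b110 = 6

6


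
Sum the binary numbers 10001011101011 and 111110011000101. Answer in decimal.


10001011101011 + 111110011000101 = 1001111110110000 = 40880

40880


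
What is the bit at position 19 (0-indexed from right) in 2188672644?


0b10000010011101000111111010000100, position 19 = 0

0


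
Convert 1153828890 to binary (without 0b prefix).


1153828890 = 1000100110001100000100000011010 in binary

1000100110001100000100000011010


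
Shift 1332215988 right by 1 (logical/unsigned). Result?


0b1001111011010000000000010110100 >> 1 = 0b100111101101000000000001011010 = 666107994

666107994


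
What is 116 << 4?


0b1110100 << 4 = 0b11101000000 = 1856

1856


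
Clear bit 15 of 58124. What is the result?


58124 & ~(1 << 15) = 25356

25356


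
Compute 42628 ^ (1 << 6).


42628 ^ (1 << 6) = 42628 ^ 64 = 42692

42692


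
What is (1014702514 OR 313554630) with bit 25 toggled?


Step 1: 1014702514 | 313554630 = 1056667638
Step 2: 1056667638 ^ (1 << 25) = 1056667638 ^ 33554432 = 1023113206

1023113206


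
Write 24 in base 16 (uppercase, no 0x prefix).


24 = 18 hex

18


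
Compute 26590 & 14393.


0b110011111011110 & 0b11100000111001 = 0b10000000011000 = 8216

8216


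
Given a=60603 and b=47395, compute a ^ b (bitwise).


60603 ^ 47395 = 21912

21912


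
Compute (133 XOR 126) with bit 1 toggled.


Step 1: 133 ^ 126 = 251
Step 2: 251 ^ (1 << 1) = 251 ^ 2 = 249

249


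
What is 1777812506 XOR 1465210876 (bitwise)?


0b1101001111101110100010000011010 ^ 0b1010111010101010101011111111100 = 0b111110101000100001001111100110 = 1050809318

1050809318


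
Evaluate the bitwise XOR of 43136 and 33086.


0b1010100010000000 ^ 0b1000000100111110 = 0b10100110111110 = 10686

10686


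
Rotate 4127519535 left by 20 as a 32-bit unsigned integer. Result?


Rotate 0b11110110000001001111001100101111 left by 20 (32-bit) = 0b110010111111110110000001001111 = 855597135

855597135


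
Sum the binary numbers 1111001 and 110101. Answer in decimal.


1111001 + 110101 = 10101110 = 174

174


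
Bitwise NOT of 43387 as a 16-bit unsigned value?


~0b1010100101111011 = 0b101011010000100 = 22148 (16-bit unsigned)

22148


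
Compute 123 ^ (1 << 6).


123 ^ (1 << 6) = 123 ^ 64 = 59

59


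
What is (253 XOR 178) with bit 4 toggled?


Step 1: 253 ^ 178 = 79
Step 2: 79 ^ (1 << 4) = 79 ^ 16 = 95

95


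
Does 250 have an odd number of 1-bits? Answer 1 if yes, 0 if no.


0b11111010 has 6 ones => parity 0

0


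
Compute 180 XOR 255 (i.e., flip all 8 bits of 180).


180 ^ 255 = 75

75


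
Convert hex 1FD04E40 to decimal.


1FD04E40 hex = 533745216 decimal

533745216


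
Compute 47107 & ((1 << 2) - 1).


47107 & 3 = 3

3


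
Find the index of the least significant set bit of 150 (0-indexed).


0b10010110. Lowest set bit at position 1

1


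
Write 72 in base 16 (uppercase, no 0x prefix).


72 = 48 hex

48


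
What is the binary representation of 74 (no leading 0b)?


74 = 1001010 in binary

1001010


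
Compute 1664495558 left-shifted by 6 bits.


0b1100011001101100010111111000110 << 6 = 0b1100011001101100010111111000110000000 = 106527715712

106527715712


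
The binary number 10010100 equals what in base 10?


10010100 in decimal = 148

148


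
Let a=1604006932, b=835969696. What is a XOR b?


1604006932 ^ 835969696 = 1850267316

1850267316


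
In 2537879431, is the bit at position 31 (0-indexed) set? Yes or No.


0b10010111010001001111011110000111, bit 31 = 1. Yes

Yes


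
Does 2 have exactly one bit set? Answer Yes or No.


0b10. Only one bit set => Yes

Yes


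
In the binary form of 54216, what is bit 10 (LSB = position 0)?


0b1101001111001000, position 10 = 0

0


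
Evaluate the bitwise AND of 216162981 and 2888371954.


0b1100111000100110001010100101 & 0b10101100001010010000111011110010 = 0b1100001000000000001010100000 = 203424416

203424416


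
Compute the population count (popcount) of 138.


0b10001010 has 3 set bits

3


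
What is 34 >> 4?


0b100010 >> 4 = 0b10 = 2

2


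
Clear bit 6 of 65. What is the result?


65 & ~(1 << 6) = 1

1


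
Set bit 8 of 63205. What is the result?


63205 | (1 << 8) = 63205 | 256 = 63461

63461


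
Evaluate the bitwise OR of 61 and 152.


0b111101 | 0b10011000 = 0b10111101 = 189

189


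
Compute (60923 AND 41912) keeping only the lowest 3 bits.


Step 1: 60923 & 41912 = 41400
Step 2: 41400 & 7 = 0

0


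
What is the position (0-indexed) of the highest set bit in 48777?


0b1011111010001001. Highest set bit at position 15

15


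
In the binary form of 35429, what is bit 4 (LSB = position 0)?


0b1000101001100101, position 4 = 0

0


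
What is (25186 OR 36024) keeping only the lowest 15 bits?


Step 1: 25186 | 36024 = 61178
Step 2: 61178 & 32767 = 28410

28410


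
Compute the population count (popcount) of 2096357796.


0b1111100111100111110000110100100 has 18 set bits

18


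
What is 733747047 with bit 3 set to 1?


733747047 | (1 << 3) = 733747047 | 8 = 733747055

733747055


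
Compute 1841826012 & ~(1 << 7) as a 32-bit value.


1841826012 & ~(1 << 7) = 1841825884

1841825884


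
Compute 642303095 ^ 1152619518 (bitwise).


0b100110010010001100010001110111 ^ 0b1000100101100111001001111111110 = 0b1100010111110110101011110001001 = 1660639113

1660639113


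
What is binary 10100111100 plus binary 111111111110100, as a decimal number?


10100111100 + 111111111110100 = 1000010100110000 = 34096

34096


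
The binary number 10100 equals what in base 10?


10100 in decimal = 20

20


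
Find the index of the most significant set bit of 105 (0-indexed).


0b1101001. Highest set bit at position 6

6


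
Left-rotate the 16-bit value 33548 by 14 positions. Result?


Rotate 0b1000001100001100 left by 14 (16-bit) = 0b10000011000011 = 8387

8387


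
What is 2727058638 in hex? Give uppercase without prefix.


2727058638 = A28B9CCE hex

A28B9CCE


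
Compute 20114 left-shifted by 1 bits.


0b100111010010010 << 1 = 0b1001110100100100 = 40228

40228


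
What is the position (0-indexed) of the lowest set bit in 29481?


0b111001100101001. Lowest set bit at position 0

0


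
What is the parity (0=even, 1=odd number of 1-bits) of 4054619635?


0b11110001101011001001010111110011 has 19 ones => parity 1

1


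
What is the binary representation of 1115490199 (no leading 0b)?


1115490199 = 1000010011111010000011110010111 in binary

1000010011111010000011110010111


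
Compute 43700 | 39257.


0b1010101010110100 | 0b1001100101011001 = 0b1011101111111101 = 48125

48125


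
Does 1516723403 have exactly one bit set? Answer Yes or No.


0b1011010011001110101110011001011. Multiple bits set => No

No


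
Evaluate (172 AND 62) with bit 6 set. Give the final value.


Step 1: 172 & 62 = 44
Step 2: 44 | (1 << 6) = 44 | 64 = 108

108


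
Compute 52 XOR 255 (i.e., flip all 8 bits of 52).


52 ^ 255 = 203

203


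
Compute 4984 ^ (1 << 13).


4984 ^ (1 << 13) = 4984 ^ 8192 = 13176

13176


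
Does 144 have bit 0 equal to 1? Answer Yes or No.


0b10010000, bit 0 = 0. No

No


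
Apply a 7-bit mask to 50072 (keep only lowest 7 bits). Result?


50072 & 127 = 24

24


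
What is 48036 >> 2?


0b1011101110100100 >> 2 = 0b10111011101001 = 12009

12009


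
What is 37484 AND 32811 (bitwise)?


0b1001001001101100 & 0b1000000000101011 = 0b1000000000101000 = 32808

32808


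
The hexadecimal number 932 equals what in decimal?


932 hex = 2354 decimal

2354


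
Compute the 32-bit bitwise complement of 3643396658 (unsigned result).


~0b11011001001010011101001000110010 = 0b100110110101100010110111001101 = 651570637 (32-bit unsigned)

651570637


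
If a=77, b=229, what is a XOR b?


77 ^ 229 = 168

168


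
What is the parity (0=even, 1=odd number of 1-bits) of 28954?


0b111000100011010 has 7 ones => parity 1

1


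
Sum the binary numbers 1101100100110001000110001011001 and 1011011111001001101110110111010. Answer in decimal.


1101100100110001000110001011001 + 1011011111001001101110110111010 = 11001000011111010110101000010011 = 3363662355

3363662355


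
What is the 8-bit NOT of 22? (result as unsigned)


~0b10110 = 0b11101001 = 233 (8-bit unsigned)

233


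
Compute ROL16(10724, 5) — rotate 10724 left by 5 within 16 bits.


Rotate 0b10100111100100 left by 5 (16-bit) = 0b11110010000101 = 15493

15493


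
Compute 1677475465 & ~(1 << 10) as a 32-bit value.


1677475465 & ~(1 << 10) = 1677474441

1677474441


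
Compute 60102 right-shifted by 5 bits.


0b1110101011000110 >> 5 = 0b11101010110 = 1878

1878


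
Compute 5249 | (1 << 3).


5249 | (1 << 3) = 5249 | 8 = 5257

5257


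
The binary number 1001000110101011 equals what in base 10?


1001000110101011 in decimal = 37291

37291


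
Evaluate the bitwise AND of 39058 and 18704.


0b1001100010010010 & 0b100100100010000 = 0b100000010000 = 2064

2064


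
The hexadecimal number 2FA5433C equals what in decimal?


2FA5433C hex = 799359804 decimal

799359804


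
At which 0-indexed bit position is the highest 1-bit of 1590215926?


0b1011110110010001100010011110110. Highest set bit at position 30

30


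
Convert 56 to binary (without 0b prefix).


56 = 111000 in binary

111000


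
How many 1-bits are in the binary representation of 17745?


0b100010101010001 has 6 set bits

6


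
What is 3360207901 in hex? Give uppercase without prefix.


3360207901 = C848B41D hex

C848B41D


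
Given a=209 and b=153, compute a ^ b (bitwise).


209 ^ 153 = 72

72


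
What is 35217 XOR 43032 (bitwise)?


0b1000100110010001 ^ 0b1010100000011000 = 0b10000110001001 = 8585

8585


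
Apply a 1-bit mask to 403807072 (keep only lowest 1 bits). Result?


403807072 & 1 = 0

0


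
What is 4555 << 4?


0b1000111001011 << 4 = 0b10001110010110000 = 72880

72880


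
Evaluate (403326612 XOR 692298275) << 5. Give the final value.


Step 1: 403326612 ^ 692298275 = 826926263
Step 2: 826926263 << 5 = 26461640416

26461640416


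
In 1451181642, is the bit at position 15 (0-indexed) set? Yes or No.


0b1010110011111110100011001001010, bit 15 = 0. No

No


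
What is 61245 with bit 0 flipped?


61245 ^ (1 << 0) = 61245 ^ 1 = 61244

61244


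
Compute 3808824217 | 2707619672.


0b11100011000001100000101110011001 | 0b10100001011000101111111101011000 = 0b11100011011001101111111111011001 = 3815178201

3815178201


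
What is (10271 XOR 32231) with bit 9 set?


Step 1: 10271 ^ 32231 = 22008
Step 2: 22008 | (1 << 9) = 22008 | 512 = 22520

22520


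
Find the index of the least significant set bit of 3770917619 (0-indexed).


0b11100000110000111010001011110011. Lowest set bit at position 0

0


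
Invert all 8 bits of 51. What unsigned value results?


51 ^ 255 = 204

204


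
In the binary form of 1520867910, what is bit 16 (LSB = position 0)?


0b1011010101001101001101001000110, position 16 = 0

0


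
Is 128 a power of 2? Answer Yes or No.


0b10000000. Only one bit set => Yes

Yes


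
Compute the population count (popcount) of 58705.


0b1110010101010001 has 8 set bits

8


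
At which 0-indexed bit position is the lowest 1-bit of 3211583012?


0b10111111011011001101111000100100. Lowest set bit at position 2

2


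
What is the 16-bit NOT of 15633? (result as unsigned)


~0b11110100010001 = 0b1100001011101110 = 49902 (16-bit unsigned)

49902


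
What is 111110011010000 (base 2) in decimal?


111110011010000 in decimal = 31952

31952


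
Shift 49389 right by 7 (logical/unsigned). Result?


0b1100000011101101 >> 7 = 0b110000001 = 385

385


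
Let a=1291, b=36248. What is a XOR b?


1291 ^ 36248 = 34963

34963


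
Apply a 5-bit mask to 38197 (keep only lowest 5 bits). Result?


38197 & 31 = 21

21


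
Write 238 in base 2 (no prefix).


238 = 11101110 in binary

11101110


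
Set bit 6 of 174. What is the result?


174 | (1 << 6) = 174 | 64 = 238

238


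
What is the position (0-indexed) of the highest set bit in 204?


0b11001100. Highest set bit at position 7

7


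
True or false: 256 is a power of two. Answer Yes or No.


0b100000000. Only one bit set => Yes

Yes


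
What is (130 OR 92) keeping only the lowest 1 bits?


Step 1: 130 | 92 = 222
Step 2: 222 & 1 = 0

0


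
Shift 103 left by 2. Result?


0b1100111 << 2 = 0b110011100 = 412

412


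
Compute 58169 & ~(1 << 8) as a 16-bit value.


58169 & ~(1 << 8) = 57913

57913


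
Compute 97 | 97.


0b1100001 | 0b1100001 = 0b1100001 = 97

97


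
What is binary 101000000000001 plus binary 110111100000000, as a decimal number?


101000000000001 + 110111100000000 = 1011111100000001 = 48897

48897


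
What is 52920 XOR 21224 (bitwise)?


0b1100111010111000 ^ 0b101001011101000 = 0b1001110001010000 = 40016

40016


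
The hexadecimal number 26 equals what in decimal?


26 hex = 38 decimal

38


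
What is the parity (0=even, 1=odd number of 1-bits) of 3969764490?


0b11101100100111011100110010001010 has 17 ones => parity 1

1


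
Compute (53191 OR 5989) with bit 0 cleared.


Step 1: 53191 | 5989 = 57319
Step 2: 57319 & ~(1 << 0) = 57318

57318


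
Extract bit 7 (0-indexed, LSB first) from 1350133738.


0b1010000011110010110011111101010, position 7 = 1

1


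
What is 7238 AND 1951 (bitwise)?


0b1110001000110 & 0b11110011111 = 0b10000000110 = 1030

1030


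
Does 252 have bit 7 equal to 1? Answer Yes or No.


0b11111100, bit 7 = 1. Yes

Yes


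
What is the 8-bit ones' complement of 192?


192 ^ 255 = 63

63


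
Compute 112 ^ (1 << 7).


112 ^ (1 << 7) = 112 ^ 128 = 240

240


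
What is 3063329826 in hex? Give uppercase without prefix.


3063329826 = B696B422 hex

B696B422


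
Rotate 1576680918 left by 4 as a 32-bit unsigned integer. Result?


Rotate 0b1011101111110100011110111010110 left by 4 (32-bit) = 0b11011111101000111101110101100101 = 3752058213

3752058213


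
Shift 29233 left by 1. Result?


0b111001000110001 << 1 = 0b1110010001100010 = 58466

58466


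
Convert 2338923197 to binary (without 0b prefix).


2338923197 = 10001011011010010010001010111101 in binary

10001011011010010010001010111101


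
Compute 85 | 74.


0b1010101 | 0b1001010 = 0b1011111 = 95

95


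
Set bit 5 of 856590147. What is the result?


856590147 | (1 << 5) = 856590147 | 32 = 856590179

856590179


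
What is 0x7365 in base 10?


7365 hex = 29541 decimal

29541


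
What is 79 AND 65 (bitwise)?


0b1001111 & 0b1000001 = 0b1000001 = 65

65


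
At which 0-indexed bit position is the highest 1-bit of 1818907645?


0b1101100011010100101001111111101. Highest set bit at position 30

30


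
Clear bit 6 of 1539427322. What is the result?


1539427322 & ~(1 << 6) = 1539427258

1539427258


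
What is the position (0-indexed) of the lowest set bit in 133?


0b10000101. Lowest set bit at position 0

0


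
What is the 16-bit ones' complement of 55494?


55494 ^ 65535 = 10041

10041


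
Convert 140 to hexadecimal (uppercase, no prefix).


140 = 8C hex

8C


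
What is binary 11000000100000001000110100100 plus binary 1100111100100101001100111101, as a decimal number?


11000000100000001000110100100 + 1100111100100101001100111101 = 100101000000100110010011100001 = 620913889

620913889
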